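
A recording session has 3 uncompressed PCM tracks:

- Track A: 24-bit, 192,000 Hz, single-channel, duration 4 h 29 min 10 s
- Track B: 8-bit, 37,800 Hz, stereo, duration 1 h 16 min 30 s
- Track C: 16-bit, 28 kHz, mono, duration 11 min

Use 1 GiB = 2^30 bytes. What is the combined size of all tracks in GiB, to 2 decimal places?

Track A: 4 h 29 min 10 s = 16,150 s; 192,000 × 16,150 × 3 × 1 = 9,302,400,000 bytes.
Track B: 1 h 16 min 30 s = 4,590 s; 37,800 × 4,590 × 1 × 2 = 347,004,000 bytes.
Track C: 11 min = 660 s; 28,000 × 660 × 2 × 1 = 36,960,000 bytes.
Total = 9,686,364,000 bytes = 9.02 GiB.

9.02 GiB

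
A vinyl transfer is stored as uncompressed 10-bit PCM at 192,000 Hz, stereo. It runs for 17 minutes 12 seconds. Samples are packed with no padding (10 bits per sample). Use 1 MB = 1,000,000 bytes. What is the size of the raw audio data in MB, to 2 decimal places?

Duration = 17 minutes 12 seconds = 1,032 s.
Bits = 192,000 × 1,032 × 10 × 2 = 3,962,880,000 bits = 495,360,000 bytes.
495,360,000 / 1,000,000 = 495.36 MB.

495.36 MB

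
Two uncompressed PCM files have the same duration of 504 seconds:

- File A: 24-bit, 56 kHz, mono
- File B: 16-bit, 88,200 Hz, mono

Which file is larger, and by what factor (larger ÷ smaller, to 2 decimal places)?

File B, by a factor of 1.05

File A: 56,000 × 3 × 1 = 168,000 bytes/s.
File B: 88,200 × 2 × 1 = 176,400 bytes/s.
File B is larger; ratio = 88,905,600 / 84,672,000 = 1.05.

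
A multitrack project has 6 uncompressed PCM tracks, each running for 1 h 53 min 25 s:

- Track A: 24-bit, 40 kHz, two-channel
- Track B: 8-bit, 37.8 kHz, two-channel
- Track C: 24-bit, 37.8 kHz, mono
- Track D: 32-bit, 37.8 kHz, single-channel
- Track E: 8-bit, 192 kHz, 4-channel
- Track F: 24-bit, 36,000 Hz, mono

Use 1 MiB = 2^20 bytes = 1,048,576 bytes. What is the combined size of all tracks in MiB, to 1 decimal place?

9450.4 MiB

1 h 53 min 25 s = 6,805 s.
Track A: 40,000 × 6,805 × 3 × 2 = 1,633,200,000 bytes.
Track B: 37,800 × 6,805 × 1 × 2 = 514,458,000 bytes.
Track C: 37,800 × 6,805 × 3 × 1 = 771,687,000 bytes.
Track D: 37,800 × 6,805 × 4 × 1 = 1,028,916,000 bytes.
Track E: 192,000 × 6,805 × 1 × 4 = 5,226,240,000 bytes.
Track F: 36,000 × 6,805 × 3 × 1 = 734,940,000 bytes.
Total = 9,909,441,000 bytes = 9450.4 MiB.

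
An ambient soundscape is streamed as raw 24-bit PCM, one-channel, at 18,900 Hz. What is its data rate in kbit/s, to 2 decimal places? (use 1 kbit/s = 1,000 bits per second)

453.60 kbit/s

Bit rate = 18,900 × 24 × 1 = 453,600 bits/s.
= 453.60 kbit/s.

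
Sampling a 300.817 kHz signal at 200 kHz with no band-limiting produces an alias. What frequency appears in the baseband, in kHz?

Nyquist = 200,000/2 = 100,000 Hz; 300,817 Hz exceeds it.
Alias = |300,817 − 2×200,000| = |300,817 − 400,000| = 99,183 Hz = 99.183 kHz.

99.183 kHz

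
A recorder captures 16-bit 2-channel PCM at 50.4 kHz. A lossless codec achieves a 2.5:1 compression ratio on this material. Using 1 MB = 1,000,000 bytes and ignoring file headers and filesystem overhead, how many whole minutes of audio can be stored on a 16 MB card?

3 minutes

Uncompressed byte rate = 50,400 × 2 × 2 = 201,600 bytes/s.
After 2.5:1 compression, effective rate ≈ 80640 bytes/s.
Capacity = 16 × 1,000,000 = 16,000,000 bytes.
16,000,000 / effective rate ≈ 198.41 s → 3 minutes.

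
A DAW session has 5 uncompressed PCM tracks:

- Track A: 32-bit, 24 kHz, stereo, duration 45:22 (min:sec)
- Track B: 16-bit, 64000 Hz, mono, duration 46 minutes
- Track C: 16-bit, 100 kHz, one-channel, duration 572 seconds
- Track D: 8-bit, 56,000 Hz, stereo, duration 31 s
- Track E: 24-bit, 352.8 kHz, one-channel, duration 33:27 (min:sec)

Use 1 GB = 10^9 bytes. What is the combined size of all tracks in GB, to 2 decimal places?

Track A: 45:22 (min:sec) = 2,722 s; 24,000 × 2,722 × 4 × 2 = 522,624,000 bytes.
Track B: 46 minutes = 2,760 s; 64,000 × 2,760 × 2 × 1 = 353,280,000 bytes.
Track C: 100,000 × 572 × 2 × 1 = 114,400,000 bytes.
Track D: 56,000 × 31 × 1 × 2 = 3,472,000 bytes.
Track E: 33:27 (min:sec) = 2,007 s; 352,800 × 2,007 × 3 × 1 = 2,124,208,800 bytes.
Total = 3,117,984,800 bytes = 3.12 GB.

3.12 GB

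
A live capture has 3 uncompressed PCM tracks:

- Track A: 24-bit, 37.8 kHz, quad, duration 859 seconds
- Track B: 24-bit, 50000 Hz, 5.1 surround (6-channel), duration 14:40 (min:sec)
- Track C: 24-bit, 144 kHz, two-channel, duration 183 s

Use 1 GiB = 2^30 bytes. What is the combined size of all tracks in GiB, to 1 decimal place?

Track A: 37,800 × 859 × 3 × 4 = 389,642,400 bytes.
Track B: 14:40 (min:sec) = 880 s; 50,000 × 880 × 3 × 6 = 792,000,000 bytes.
Track C: 144,000 × 183 × 3 × 2 = 158,112,000 bytes.
Total = 1,339,754,400 bytes = 1.2 GiB.

1.2 GiB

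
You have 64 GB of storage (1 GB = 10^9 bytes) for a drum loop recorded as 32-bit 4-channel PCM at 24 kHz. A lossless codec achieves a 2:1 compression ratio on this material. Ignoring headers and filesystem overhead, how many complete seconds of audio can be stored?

333,333 seconds

Uncompressed byte rate = 24,000 × 4 × 4 = 384,000 bytes/s.
After 2:1 compression, effective rate ≈ 192000 bytes/s.
Capacity = 64 × 1,000,000,000 = 64,000,000,000 bytes.
64,000,000,000 / effective rate ≈ 333333.33 s → 333,333 seconds.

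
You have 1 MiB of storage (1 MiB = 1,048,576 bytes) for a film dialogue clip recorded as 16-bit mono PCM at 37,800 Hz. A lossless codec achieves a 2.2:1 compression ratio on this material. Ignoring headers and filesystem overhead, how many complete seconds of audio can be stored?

Uncompressed byte rate = 37,800 × 2 × 1 = 75,600 bytes/s.
After 2.2:1 compression, effective rate ≈ 34363.64 bytes/s.
Capacity = 1 × 1,048,576 = 1,048,576 bytes.
1,048,576 / effective rate ≈ 30.51 s → 30 seconds.

30 seconds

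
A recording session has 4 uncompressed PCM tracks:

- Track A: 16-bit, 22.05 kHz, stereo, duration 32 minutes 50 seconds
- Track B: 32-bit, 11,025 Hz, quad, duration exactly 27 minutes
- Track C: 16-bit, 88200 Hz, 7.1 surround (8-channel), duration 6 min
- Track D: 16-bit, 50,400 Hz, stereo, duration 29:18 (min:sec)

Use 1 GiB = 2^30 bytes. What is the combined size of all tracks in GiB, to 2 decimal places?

1.23 GiB

Track A: 32 minutes 50 seconds = 1,970 s; 22,050 × 1,970 × 2 × 2 = 173,754,000 bytes.
Track B: exactly 27 minutes = 1,620 s; 11,025 × 1,620 × 4 × 4 = 285,768,000 bytes.
Track C: 6 min = 360 s; 88,200 × 360 × 2 × 8 = 508,032,000 bytes.
Track D: 29:18 (min:sec) = 1,758 s; 50,400 × 1,758 × 2 × 2 = 354,412,800 bytes.
Total = 1,321,966,800 bytes = 1.23 GiB.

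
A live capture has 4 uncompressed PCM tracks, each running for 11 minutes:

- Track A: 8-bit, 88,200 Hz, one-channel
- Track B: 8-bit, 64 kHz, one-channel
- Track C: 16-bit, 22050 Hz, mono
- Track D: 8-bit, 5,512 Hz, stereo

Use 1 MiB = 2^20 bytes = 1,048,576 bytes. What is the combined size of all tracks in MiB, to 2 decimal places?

130.49 MiB

11 minutes = 660 s.
Track A: 88,200 × 660 × 1 × 1 = 58,212,000 bytes.
Track B: 64,000 × 660 × 1 × 1 = 42,240,000 bytes.
Track C: 22,050 × 660 × 2 × 1 = 29,106,000 bytes.
Track D: 5,512 × 660 × 1 × 2 = 7,275,840 bytes.
Total = 136,833,840 bytes = 130.49 MiB.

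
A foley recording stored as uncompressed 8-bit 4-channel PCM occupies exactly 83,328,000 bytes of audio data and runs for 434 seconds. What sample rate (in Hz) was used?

48,000 Hz

Bytes = sample_rate × seconds × bytes_per_sample × channels.
sample_rate = 83,328,000 / (434 × 1 × 4) = 83,328,000 / 1,736 = 48,000 Hz.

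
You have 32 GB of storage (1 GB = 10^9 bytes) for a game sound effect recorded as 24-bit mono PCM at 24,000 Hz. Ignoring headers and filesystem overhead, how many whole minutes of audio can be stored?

7,407 minutes

Uncompressed byte rate = 24,000 × 3 × 1 = 72,000 bytes/s.
Capacity = 32 × 1,000,000,000 = 32,000,000,000 bytes.
32,000,000,000 / 72,000 ≈ 444444.44 s → 7,407 minutes.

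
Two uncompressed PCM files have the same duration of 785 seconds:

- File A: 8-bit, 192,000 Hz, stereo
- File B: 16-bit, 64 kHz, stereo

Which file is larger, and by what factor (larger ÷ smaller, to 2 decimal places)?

File A, by a factor of 1.50

File A: 192,000 × 1 × 2 = 384,000 bytes/s.
File B: 64,000 × 2 × 2 = 256,000 bytes/s.
File A is larger; ratio = 301,440,000 / 200,960,000 = 1.50.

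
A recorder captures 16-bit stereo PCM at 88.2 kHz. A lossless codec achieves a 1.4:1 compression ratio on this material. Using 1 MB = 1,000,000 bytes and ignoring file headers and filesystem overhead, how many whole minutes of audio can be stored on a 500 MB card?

Uncompressed byte rate = 88,200 × 2 × 2 = 352,800 bytes/s.
After 1.4:1 compression, effective rate ≈ 252000 bytes/s.
Capacity = 500 × 1,000,000 = 500,000,000 bytes.
500,000,000 / effective rate ≈ 1984.13 s → 33 minutes.

33 minutes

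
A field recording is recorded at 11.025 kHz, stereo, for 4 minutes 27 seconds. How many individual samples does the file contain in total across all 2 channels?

4 minutes 27 seconds = 267 s.
11,025 × 267 s × 2 ch = 5,887,350 samples.

5,887,350 samples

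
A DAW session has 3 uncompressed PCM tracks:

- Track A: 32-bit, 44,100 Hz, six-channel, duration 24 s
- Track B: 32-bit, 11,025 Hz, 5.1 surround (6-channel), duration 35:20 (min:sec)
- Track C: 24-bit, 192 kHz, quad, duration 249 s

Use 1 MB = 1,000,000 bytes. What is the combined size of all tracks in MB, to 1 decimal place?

1160.0 MB

Track A: 44,100 × 24 × 4 × 6 = 25,401,600 bytes.
Track B: 35:20 (min:sec) = 2,120 s; 11,025 × 2,120 × 4 × 6 = 560,952,000 bytes.
Track C: 192,000 × 249 × 3 × 4 = 573,696,000 bytes.
Total = 1,160,049,600 bytes = 1160.0 MB.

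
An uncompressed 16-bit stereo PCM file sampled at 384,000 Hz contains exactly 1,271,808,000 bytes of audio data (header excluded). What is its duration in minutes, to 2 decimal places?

Byte rate = 384,000 × 2 × 2 = 1,536,000 bytes/s.
Duration = 1,271,808,000 / 1,536,000 = 828 s.
828 s / 60 = 13.80 minutes.

13.80 minutes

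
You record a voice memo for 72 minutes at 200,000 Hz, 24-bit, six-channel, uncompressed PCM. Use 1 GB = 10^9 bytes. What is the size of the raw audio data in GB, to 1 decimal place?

Duration = 72 minutes = 4,320 s.
Bytes = 200,000 samples/s × 4,320 s × 3 bytes/sample × 6 ch = 15,552,000,000 bytes.
15,552,000,000 / 1,000,000,000 = 15.6 GB.

15.6 GB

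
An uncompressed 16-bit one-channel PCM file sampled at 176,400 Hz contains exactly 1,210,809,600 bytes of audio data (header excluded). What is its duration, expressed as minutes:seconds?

Byte rate = 176,400 × 2 × 1 = 352,800 bytes/s.
Duration = 1,210,809,600 / 352,800 = 3,432 s.
3,432 s = 57:12.

57:12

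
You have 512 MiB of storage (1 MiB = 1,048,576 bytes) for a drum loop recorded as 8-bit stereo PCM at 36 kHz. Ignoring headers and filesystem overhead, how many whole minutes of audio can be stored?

124 minutes

Uncompressed byte rate = 36,000 × 1 × 2 = 72,000 bytes/s.
Capacity = 512 × 1,048,576 = 536,870,912 bytes.
536,870,912 / 72,000 ≈ 7456.54 s → 124 minutes.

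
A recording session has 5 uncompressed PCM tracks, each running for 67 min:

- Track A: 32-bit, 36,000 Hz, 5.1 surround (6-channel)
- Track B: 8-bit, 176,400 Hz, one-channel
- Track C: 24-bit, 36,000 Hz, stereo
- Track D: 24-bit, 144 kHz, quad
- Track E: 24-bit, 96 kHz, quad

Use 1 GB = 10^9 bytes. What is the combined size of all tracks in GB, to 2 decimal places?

16.63 GB

67 min = 4,020 s.
Track A: 36,000 × 4,020 × 4 × 6 = 3,473,280,000 bytes.
Track B: 176,400 × 4,020 × 1 × 1 = 709,128,000 bytes.
Track C: 36,000 × 4,020 × 3 × 2 = 868,320,000 bytes.
Track D: 144,000 × 4,020 × 3 × 4 = 6,946,560,000 bytes.
Track E: 96,000 × 4,020 × 3 × 4 = 4,631,040,000 bytes.
Total = 16,628,328,000 bytes = 16.63 GB.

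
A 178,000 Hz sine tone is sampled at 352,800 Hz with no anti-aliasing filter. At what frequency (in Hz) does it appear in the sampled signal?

174,800 Hz

Nyquist = 352,800/2 = 176,400 Hz; 178,000 Hz exceeds it.
Alias = |178,000 − 1×352,800| = |178,000 − 352,800| = 174,800 Hz.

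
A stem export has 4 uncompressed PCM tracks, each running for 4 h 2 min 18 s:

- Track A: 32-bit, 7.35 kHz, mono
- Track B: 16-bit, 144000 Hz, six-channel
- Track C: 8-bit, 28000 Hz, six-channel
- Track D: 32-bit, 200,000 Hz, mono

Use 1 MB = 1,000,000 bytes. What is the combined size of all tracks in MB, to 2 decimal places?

39621.87 MB

4 h 2 min 18 s = 14,538 s.
Track A: 7,350 × 14,538 × 4 × 1 = 427,417,200 bytes.
Track B: 144,000 × 14,538 × 2 × 6 = 25,121,664,000 bytes.
Track C: 28,000 × 14,538 × 1 × 6 = 2,442,384,000 bytes.
Track D: 200,000 × 14,538 × 4 × 1 = 11,630,400,000 bytes.
Total = 39,621,865,200 bytes = 39621.87 MB.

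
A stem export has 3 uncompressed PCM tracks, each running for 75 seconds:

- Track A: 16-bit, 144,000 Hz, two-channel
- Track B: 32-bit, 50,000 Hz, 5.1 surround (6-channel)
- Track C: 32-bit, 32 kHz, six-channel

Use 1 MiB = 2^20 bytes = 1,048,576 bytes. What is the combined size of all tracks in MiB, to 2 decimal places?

181.96 MiB

Track A: 144,000 × 75 × 2 × 2 = 43,200,000 bytes.
Track B: 50,000 × 75 × 4 × 6 = 90,000,000 bytes.
Track C: 32,000 × 75 × 4 × 6 = 57,600,000 bytes.
Total = 190,800,000 bytes = 181.96 MiB.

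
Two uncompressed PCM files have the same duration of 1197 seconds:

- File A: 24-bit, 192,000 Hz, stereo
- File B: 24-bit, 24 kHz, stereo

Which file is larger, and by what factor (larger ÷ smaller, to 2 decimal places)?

File A: 192,000 × 3 × 2 = 1,152,000 bytes/s.
File B: 24,000 × 3 × 2 = 144,000 bytes/s.
File A is larger; ratio = 1,378,944,000 / 172,368,000 = 8.00.

File A, by a factor of 8.00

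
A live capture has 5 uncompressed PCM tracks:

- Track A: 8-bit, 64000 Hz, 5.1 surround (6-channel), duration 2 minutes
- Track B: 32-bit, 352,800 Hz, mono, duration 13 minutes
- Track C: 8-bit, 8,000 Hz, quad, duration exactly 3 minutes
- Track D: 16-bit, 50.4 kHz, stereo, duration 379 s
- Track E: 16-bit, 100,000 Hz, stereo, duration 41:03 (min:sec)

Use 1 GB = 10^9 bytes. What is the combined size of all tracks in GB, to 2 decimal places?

2.21 GB

Track A: 2 minutes = 120 s; 64,000 × 120 × 1 × 6 = 46,080,000 bytes.
Track B: 13 minutes = 780 s; 352,800 × 780 × 4 × 1 = 1,100,736,000 bytes.
Track C: exactly 3 minutes = 180 s; 8,000 × 180 × 1 × 4 = 5,760,000 bytes.
Track D: 50,400 × 379 × 2 × 2 = 76,406,400 bytes.
Track E: 41:03 (min:sec) = 2,463 s; 100,000 × 2,463 × 2 × 2 = 985,200,000 bytes.
Total = 2,214,182,400 bytes = 2.21 GB.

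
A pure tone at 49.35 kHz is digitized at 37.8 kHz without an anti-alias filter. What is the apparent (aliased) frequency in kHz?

11.55 kHz

Nyquist = 37,800/2 = 18,900 Hz; 49,350 Hz exceeds it.
Alias = |49,350 − 1×37,800| = |49,350 − 37,800| = 11,550 Hz = 11.55 kHz.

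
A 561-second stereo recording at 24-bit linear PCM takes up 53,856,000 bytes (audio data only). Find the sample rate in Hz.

Bytes = sample_rate × seconds × bytes_per_sample × channels.
sample_rate = 53,856,000 / (561 × 3 × 2) = 53,856,000 / 3,366 = 16,000 Hz.

16,000 Hz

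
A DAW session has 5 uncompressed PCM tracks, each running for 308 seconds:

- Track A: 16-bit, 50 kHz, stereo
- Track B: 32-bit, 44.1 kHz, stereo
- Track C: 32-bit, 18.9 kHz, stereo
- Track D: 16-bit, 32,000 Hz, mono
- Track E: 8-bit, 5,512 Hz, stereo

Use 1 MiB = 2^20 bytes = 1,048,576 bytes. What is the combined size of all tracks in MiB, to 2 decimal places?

Track A: 50,000 × 308 × 2 × 2 = 61,600,000 bytes.
Track B: 44,100 × 308 × 4 × 2 = 108,662,400 bytes.
Track C: 18,900 × 308 × 4 × 2 = 46,569,600 bytes.
Track D: 32,000 × 308 × 2 × 1 = 19,712,000 bytes.
Track E: 5,512 × 308 × 1 × 2 = 3,395,392 bytes.
Total = 239,939,392 bytes = 228.82 MiB.

228.82 MiB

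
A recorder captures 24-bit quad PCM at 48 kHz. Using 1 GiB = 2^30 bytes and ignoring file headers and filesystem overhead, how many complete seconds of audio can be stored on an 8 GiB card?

Uncompressed byte rate = 48,000 × 3 × 4 = 576,000 bytes/s.
Capacity = 8 × 1,073,741,824 = 8,589,934,592 bytes.
8,589,934,592 / 576,000 ≈ 14913.08 s → 14,913 seconds.

14,913 seconds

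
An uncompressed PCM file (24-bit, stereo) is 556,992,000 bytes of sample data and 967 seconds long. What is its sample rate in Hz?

Bytes = sample_rate × seconds × bytes_per_sample × channels.
sample_rate = 556,992,000 / (967 × 3 × 2) = 556,992,000 / 5,802 = 96,000 Hz.

96,000 Hz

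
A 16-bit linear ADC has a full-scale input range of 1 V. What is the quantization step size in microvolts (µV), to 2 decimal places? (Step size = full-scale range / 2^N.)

15.26 µV

1 V / 2^16 = 1 / 65,536 V = 15.26 µV.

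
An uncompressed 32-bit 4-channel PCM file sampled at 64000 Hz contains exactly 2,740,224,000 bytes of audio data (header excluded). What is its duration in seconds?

Byte rate = 64,000 × 4 × 4 = 1,024,000 bytes/s.
Duration = 2,740,224,000 / 1,024,000 = 2,676 s.

2,676 seconds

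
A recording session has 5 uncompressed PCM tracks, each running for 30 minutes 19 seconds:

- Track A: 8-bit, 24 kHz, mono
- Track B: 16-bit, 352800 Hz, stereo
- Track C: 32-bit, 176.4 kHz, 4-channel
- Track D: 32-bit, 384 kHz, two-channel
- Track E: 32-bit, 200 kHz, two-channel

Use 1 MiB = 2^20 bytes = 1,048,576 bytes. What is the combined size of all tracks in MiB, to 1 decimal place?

30 minutes 19 seconds = 1,819 s.
Track A: 24,000 × 1,819 × 1 × 1 = 43,656,000 bytes.
Track B: 352,800 × 1,819 × 2 × 2 = 2,566,972,800 bytes.
Track C: 176,400 × 1,819 × 4 × 4 = 5,133,945,600 bytes.
Track D: 384,000 × 1,819 × 4 × 2 = 5,587,968,000 bytes.
Track E: 200,000 × 1,819 × 4 × 2 = 2,910,400,000 bytes.
Total = 16,242,942,400 bytes = 15490.5 MiB.

15490.5 MiB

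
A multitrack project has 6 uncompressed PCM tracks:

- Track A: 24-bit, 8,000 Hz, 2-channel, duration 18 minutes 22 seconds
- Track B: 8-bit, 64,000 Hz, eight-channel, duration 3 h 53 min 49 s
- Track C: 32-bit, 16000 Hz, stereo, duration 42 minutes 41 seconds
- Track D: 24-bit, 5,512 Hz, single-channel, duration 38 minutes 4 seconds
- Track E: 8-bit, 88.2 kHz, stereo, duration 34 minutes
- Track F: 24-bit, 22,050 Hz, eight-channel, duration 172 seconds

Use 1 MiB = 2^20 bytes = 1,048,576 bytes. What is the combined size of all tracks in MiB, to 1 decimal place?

Track A: 18 minutes 22 seconds = 1,102 s; 8,000 × 1,102 × 3 × 2 = 52,896,000 bytes.
Track B: 3 h 53 min 49 s = 14,029 s; 64,000 × 14,029 × 1 × 8 = 7,182,848,000 bytes.
Track C: 42 minutes 41 seconds = 2,561 s; 16,000 × 2,561 × 4 × 2 = 327,808,000 bytes.
Track D: 38 minutes 4 seconds = 2,284 s; 5,512 × 2,284 × 3 × 1 = 37,768,224 bytes.
Track E: 34 minutes = 2,040 s; 88,200 × 2,040 × 1 × 2 = 359,856,000 bytes.
Track F: 22,050 × 172 × 3 × 8 = 91,022,400 bytes.
Total = 8,052,198,624 bytes = 7679.2 MiB.

7679.2 MiB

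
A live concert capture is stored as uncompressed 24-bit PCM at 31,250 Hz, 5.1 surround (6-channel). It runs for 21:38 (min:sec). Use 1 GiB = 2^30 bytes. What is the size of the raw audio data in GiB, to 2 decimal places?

Duration = 21:38 (min:sec) = 1,298 s.
Bytes = 31,250 samples/s × 1,298 s × 3 bytes/sample × 6 ch = 730,125,000 bytes.
730,125,000 / 1,073,741,824 = 0.68 GiB.

0.68 GiB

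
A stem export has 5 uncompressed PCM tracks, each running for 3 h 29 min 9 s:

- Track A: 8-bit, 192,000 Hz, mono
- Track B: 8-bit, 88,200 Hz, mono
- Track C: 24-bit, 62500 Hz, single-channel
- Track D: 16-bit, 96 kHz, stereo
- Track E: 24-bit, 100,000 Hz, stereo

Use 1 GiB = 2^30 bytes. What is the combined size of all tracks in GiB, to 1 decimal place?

3 h 29 min 9 s = 12,549 s.
Track A: 192,000 × 12,549 × 1 × 1 = 2,409,408,000 bytes.
Track B: 88,200 × 12,549 × 1 × 1 = 1,106,821,800 bytes.
Track C: 62,500 × 12,549 × 3 × 1 = 2,352,937,500 bytes.
Track D: 96,000 × 12,549 × 2 × 2 = 4,818,816,000 bytes.
Track E: 100,000 × 12,549 × 3 × 2 = 7,529,400,000 bytes.
Total = 18,217,383,300 bytes = 17.0 GiB.

17.0 GiB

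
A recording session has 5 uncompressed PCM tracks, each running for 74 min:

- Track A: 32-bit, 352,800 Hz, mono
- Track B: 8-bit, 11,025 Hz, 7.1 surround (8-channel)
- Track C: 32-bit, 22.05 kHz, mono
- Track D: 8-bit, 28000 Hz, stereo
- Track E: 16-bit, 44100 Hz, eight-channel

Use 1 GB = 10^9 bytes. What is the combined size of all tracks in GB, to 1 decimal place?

10.4 GB

74 min = 4,440 s.
Track A: 352,800 × 4,440 × 4 × 1 = 6,265,728,000 bytes.
Track B: 11,025 × 4,440 × 1 × 8 = 391,608,000 bytes.
Track C: 22,050 × 4,440 × 4 × 1 = 391,608,000 bytes.
Track D: 28,000 × 4,440 × 1 × 2 = 248,640,000 bytes.
Track E: 44,100 × 4,440 × 2 × 8 = 3,132,864,000 bytes.
Total = 10,430,448,000 bytes = 10.4 GB.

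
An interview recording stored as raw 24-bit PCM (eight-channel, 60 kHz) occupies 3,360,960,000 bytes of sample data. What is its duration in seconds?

2,334 seconds

Byte rate = 60,000 × 3 × 8 = 1,440,000 bytes/s.
Duration = 3,360,960,000 / 1,440,000 = 2,334 s.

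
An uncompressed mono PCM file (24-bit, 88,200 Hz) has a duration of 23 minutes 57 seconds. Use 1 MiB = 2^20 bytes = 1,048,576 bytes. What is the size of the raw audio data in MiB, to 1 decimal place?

Duration = 23 minutes 57 seconds = 1,437 s.
Bytes = 88,200 samples/s × 1,437 s × 3 bytes/sample × 1 ch = 380,230,200 bytes.
380,230,200 / 1,048,576 = 362.6 MiB.

362.6 MiB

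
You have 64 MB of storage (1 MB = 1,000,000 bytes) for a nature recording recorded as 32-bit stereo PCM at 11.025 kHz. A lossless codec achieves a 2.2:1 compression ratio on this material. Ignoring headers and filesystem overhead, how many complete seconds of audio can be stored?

1,596 seconds

Uncompressed byte rate = 11,025 × 4 × 2 = 88,200 bytes/s.
After 2.2:1 compression, effective rate ≈ 40090.91 bytes/s.
Capacity = 64 × 1,000,000 = 64,000,000 bytes.
64,000,000 / effective rate ≈ 1596.37 s → 1,596 seconds.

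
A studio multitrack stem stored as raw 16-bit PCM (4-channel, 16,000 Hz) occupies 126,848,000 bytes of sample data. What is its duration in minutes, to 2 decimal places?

Byte rate = 16,000 × 2 × 4 = 128,000 bytes/s.
Duration = 126,848,000 / 128,000 = 991 s.
991 s / 60 = 16.52 minutes.

16.52 minutes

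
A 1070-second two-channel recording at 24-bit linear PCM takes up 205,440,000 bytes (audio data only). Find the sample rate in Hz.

Bytes = sample_rate × seconds × bytes_per_sample × channels.
sample_rate = 205,440,000 / (1,070 × 3 × 2) = 205,440,000 / 6,420 = 32,000 Hz.

32,000 Hz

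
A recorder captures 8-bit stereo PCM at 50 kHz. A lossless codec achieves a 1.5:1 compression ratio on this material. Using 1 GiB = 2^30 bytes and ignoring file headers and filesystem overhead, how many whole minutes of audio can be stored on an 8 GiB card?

2,147 minutes

Uncompressed byte rate = 50,000 × 1 × 2 = 100,000 bytes/s.
After 1.5:1 compression, effective rate ≈ 66666.67 bytes/s.
Capacity = 8 × 1,073,741,824 = 8,589,934,592 bytes.
8,589,934,592 / effective rate ≈ 128849.02 s → 2,147 minutes.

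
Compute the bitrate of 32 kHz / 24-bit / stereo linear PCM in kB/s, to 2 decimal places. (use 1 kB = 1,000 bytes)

Bit rate = 32,000 × 24 × 2 = 1,536,000 bits/s.
1,536,000 / 8 = 192,000 B/s = 192.00 kB/s.

192.00 kB/s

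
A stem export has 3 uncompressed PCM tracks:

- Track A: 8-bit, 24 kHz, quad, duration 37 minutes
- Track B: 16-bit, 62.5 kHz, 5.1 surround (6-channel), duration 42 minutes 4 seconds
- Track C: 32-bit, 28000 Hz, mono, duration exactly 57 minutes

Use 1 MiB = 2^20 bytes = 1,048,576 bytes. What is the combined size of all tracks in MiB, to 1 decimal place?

2373.8 MiB

Track A: 37 minutes = 2,220 s; 24,000 × 2,220 × 1 × 4 = 213,120,000 bytes.
Track B: 42 minutes 4 seconds = 2,524 s; 62,500 × 2,524 × 2 × 6 = 1,893,000,000 bytes.
Track C: exactly 57 minutes = 3,420 s; 28,000 × 3,420 × 4 × 1 = 383,040,000 bytes.
Total = 2,489,160,000 bytes = 2373.8 MiB.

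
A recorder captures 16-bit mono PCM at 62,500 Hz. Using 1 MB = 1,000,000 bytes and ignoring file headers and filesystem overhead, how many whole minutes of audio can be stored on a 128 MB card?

17 minutes

Uncompressed byte rate = 62,500 × 2 × 1 = 125,000 bytes/s.
Capacity = 128 × 1,000,000 = 128,000,000 bytes.
128,000,000 / 125,000 ≈ 1024 s → 17 minutes.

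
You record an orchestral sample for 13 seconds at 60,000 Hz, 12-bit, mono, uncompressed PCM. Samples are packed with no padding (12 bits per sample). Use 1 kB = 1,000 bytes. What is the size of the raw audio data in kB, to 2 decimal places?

1170.00 kB

Bits = 60,000 × 13 × 12 × 1 = 9,360,000 bits = 1,170,000 bytes.
1,170,000 / 1,000 = 1170.00 kB.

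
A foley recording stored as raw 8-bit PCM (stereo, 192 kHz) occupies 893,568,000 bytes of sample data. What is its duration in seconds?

2,327 seconds

Byte rate = 192,000 × 1 × 2 = 384,000 bytes/s.
Duration = 893,568,000 / 384,000 = 2,327 s.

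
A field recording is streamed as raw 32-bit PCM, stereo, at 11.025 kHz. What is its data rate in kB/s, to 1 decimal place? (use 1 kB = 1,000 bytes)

Bit rate = 11,025 × 32 × 2 = 705,600 bits/s.
705,600 / 8 = 88,200 B/s = 88.2 kB/s.

88.2 kB/s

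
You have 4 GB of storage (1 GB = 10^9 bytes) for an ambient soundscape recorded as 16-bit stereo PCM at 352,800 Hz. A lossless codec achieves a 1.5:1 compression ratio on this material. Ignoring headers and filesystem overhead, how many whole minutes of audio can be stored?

70 minutes

Uncompressed byte rate = 352,800 × 2 × 2 = 1,411,200 bytes/s.
After 1.5:1 compression, effective rate ≈ 940800 bytes/s.
Capacity = 4 × 1,000,000,000 = 4,000,000,000 bytes.
4,000,000,000 / effective rate ≈ 4251.7 s → 70 minutes.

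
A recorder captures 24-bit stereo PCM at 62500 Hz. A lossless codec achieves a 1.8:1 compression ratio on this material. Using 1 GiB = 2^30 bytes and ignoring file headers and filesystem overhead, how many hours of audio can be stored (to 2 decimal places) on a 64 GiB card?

91.63 hours

Uncompressed byte rate = 62,500 × 3 × 2 = 375,000 bytes/s.
After 1.8:1 compression, effective rate ≈ 208333.33 bytes/s.
Capacity = 64 × 1,073,741,824 = 68,719,476,736 bytes.
68,719,476,736 / effective rate ≈ 329853.49 s → 91.63 hours.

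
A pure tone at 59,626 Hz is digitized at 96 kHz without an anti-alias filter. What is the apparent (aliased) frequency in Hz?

Nyquist = 96,000/2 = 48,000 Hz; 59,626 Hz exceeds it.
Alias = |59,626 − 1×96,000| = |59,626 − 96,000| = 36,374 Hz.

36,374 Hz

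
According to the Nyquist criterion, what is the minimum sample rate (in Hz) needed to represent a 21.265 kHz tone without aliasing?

42,530 Hz

Minimum sample rate = 2 × 21,265 Hz = 42,530 Hz.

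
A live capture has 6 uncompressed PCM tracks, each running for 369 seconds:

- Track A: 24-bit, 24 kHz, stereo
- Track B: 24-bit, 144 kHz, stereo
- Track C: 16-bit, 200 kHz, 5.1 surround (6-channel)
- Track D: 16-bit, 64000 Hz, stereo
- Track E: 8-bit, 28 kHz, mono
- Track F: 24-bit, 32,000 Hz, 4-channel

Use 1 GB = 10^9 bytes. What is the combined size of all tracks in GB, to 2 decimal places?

Track A: 24,000 × 369 × 3 × 2 = 53,136,000 bytes.
Track B: 144,000 × 369 × 3 × 2 = 318,816,000 bytes.
Track C: 200,000 × 369 × 2 × 6 = 885,600,000 bytes.
Track D: 64,000 × 369 × 2 × 2 = 94,464,000 bytes.
Track E: 28,000 × 369 × 1 × 1 = 10,332,000 bytes.
Track F: 32,000 × 369 × 3 × 4 = 141,696,000 bytes.
Total = 1,504,044,000 bytes = 1.50 GB.

1.50 GB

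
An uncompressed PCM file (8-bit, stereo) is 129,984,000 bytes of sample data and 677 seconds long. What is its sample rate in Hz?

96,000 Hz

Bytes = sample_rate × seconds × bytes_per_sample × channels.
sample_rate = 129,984,000 / (677 × 1 × 2) = 129,984,000 / 1,354 = 96,000 Hz.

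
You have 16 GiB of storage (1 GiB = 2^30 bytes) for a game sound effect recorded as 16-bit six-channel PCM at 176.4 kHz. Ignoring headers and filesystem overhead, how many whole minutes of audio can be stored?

Uncompressed byte rate = 176,400 × 2 × 6 = 2,116,800 bytes/s.
Capacity = 16 × 1,073,741,824 = 17,179,869,184 bytes.
17,179,869,184 / 2,116,800 ≈ 8115.96 s → 135 minutes.

135 minutes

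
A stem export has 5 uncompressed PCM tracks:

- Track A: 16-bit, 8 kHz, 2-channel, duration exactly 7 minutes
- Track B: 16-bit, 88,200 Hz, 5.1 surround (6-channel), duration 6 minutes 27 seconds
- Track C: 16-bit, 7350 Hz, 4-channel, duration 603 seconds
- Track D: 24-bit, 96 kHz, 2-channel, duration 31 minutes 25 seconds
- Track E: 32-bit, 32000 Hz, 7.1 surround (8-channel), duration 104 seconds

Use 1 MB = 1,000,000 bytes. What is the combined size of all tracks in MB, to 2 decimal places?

1650.75 MB

Track A: exactly 7 minutes = 420 s; 8,000 × 420 × 2 × 2 = 13,440,000 bytes.
Track B: 6 minutes 27 seconds = 387 s; 88,200 × 387 × 2 × 6 = 409,600,800 bytes.
Track C: 7,350 × 603 × 2 × 4 = 35,456,400 bytes.
Track D: 31 minutes 25 seconds = 1,885 s; 96,000 × 1,885 × 3 × 2 = 1,085,760,000 bytes.
Track E: 32,000 × 104 × 4 × 8 = 106,496,000 bytes.
Total = 1,650,753,200 bytes = 1650.75 MB.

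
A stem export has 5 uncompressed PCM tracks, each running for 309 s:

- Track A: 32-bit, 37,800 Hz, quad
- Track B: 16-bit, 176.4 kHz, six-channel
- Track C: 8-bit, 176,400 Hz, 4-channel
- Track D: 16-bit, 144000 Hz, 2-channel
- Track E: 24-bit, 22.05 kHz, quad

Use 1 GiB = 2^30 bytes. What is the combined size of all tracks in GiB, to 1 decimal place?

1.2 GiB

Track A: 37,800 × 309 × 4 × 4 = 186,883,200 bytes.
Track B: 176,400 × 309 × 2 × 6 = 654,091,200 bytes.
Track C: 176,400 × 309 × 1 × 4 = 218,030,400 bytes.
Track D: 144,000 × 309 × 2 × 2 = 177,984,000 bytes.
Track E: 22,050 × 309 × 3 × 4 = 81,761,400 bytes.
Total = 1,318,750,200 bytes = 1.2 GiB.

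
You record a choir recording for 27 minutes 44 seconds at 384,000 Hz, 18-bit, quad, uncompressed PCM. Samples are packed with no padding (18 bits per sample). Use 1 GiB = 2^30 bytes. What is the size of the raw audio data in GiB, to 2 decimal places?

Duration = 27 minutes 44 seconds = 1,664 s.
Bits = 384,000 × 1,664 × 18 × 4 = 46,006,272,000 bits = 5,750,784,000 bytes.
5,750,784,000 / 1,073,741,824 = 5.36 GiB.

5.36 GiB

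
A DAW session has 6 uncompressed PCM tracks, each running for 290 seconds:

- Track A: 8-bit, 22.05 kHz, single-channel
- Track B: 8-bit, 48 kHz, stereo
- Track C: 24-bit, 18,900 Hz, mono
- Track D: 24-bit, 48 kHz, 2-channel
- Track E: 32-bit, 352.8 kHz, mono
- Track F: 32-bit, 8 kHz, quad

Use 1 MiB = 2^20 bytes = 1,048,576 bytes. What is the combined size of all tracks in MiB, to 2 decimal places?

553.67 MiB

Track A: 22,050 × 290 × 1 × 1 = 6,394,500 bytes.
Track B: 48,000 × 290 × 1 × 2 = 27,840,000 bytes.
Track C: 18,900 × 290 × 3 × 1 = 16,443,000 bytes.
Track D: 48,000 × 290 × 3 × 2 = 83,520,000 bytes.
Track E: 352,800 × 290 × 4 × 1 = 409,248,000 bytes.
Track F: 8,000 × 290 × 4 × 4 = 37,120,000 bytes.
Total = 580,565,500 bytes = 553.67 MiB.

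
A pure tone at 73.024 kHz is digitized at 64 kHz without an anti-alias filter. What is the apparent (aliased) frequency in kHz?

Nyquist = 64,000/2 = 32,000 Hz; 73,024 Hz exceeds it.
Alias = |73,024 − 1×64,000| = |73,024 − 64,000| = 9,024 Hz = 9.024 kHz.

9.024 kHz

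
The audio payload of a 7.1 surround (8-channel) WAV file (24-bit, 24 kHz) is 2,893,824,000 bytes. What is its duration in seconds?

Byte rate = 24,000 × 3 × 8 = 576,000 bytes/s.
Duration = 2,893,824,000 / 576,000 = 5,024 s.

5,024 seconds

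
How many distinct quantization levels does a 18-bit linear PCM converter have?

2^18 = 262,144.

262,144 levels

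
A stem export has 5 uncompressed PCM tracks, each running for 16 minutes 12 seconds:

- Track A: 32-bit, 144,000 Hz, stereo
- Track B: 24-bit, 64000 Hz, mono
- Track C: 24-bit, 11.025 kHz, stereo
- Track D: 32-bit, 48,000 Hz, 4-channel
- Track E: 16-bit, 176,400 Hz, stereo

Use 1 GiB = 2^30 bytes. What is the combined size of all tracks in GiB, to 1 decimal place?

2.6 GiB

16 minutes 12 seconds = 972 s.
Track A: 144,000 × 972 × 4 × 2 = 1,119,744,000 bytes.
Track B: 64,000 × 972 × 3 × 1 = 186,624,000 bytes.
Track C: 11,025 × 972 × 3 × 2 = 64,297,800 bytes.
Track D: 48,000 × 972 × 4 × 4 = 746,496,000 bytes.
Track E: 176,400 × 972 × 2 × 2 = 685,843,200 bytes.
Total = 2,803,005,000 bytes = 2.6 GiB.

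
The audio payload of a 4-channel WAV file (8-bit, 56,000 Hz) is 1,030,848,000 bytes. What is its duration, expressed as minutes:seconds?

76:42

Byte rate = 56,000 × 1 × 4 = 224,000 bytes/s.
Duration = 1,030,848,000 / 224,000 = 4,602 s.
4,602 s = 76:42.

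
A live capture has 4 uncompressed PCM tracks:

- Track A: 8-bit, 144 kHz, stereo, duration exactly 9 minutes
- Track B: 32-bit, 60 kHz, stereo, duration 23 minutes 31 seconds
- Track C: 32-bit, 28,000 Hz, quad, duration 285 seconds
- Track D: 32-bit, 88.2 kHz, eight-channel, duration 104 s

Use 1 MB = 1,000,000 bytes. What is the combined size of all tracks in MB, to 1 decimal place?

1254.0 MB

Track A: exactly 9 minutes = 540 s; 144,000 × 540 × 1 × 2 = 155,520,000 bytes.
Track B: 23 minutes 31 seconds = 1,411 s; 60,000 × 1,411 × 4 × 2 = 677,280,000 bytes.
Track C: 28,000 × 285 × 4 × 4 = 127,680,000 bytes.
Track D: 88,200 × 104 × 4 × 8 = 293,529,600 bytes.
Total = 1,254,009,600 bytes = 1254.0 MB.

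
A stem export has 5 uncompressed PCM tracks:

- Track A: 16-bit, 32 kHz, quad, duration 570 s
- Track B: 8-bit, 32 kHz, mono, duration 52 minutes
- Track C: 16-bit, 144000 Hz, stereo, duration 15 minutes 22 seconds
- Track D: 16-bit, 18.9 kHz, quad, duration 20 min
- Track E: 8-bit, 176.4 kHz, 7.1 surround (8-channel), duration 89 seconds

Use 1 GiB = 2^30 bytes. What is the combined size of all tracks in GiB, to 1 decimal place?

1.0 GiB

Track A: 32,000 × 570 × 2 × 4 = 145,920,000 bytes.
Track B: 52 minutes = 3,120 s; 32,000 × 3,120 × 1 × 1 = 99,840,000 bytes.
Track C: 15 minutes 22 seconds = 922 s; 144,000 × 922 × 2 × 2 = 531,072,000 bytes.
Track D: 20 min = 1,200 s; 18,900 × 1,200 × 2 × 4 = 181,440,000 bytes.
Track E: 176,400 × 89 × 1 × 8 = 125,596,800 bytes.
Total = 1,083,868,800 bytes = 1.0 GiB.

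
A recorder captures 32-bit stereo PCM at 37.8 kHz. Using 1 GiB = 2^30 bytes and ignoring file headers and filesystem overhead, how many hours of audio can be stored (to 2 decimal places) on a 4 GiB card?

3.95 hours

Uncompressed byte rate = 37,800 × 4 × 2 = 302,400 bytes/s.
Capacity = 4 × 1,073,741,824 = 4,294,967,296 bytes.
4,294,967,296 / 302,400 ≈ 14202.93 s → 3.95 hours.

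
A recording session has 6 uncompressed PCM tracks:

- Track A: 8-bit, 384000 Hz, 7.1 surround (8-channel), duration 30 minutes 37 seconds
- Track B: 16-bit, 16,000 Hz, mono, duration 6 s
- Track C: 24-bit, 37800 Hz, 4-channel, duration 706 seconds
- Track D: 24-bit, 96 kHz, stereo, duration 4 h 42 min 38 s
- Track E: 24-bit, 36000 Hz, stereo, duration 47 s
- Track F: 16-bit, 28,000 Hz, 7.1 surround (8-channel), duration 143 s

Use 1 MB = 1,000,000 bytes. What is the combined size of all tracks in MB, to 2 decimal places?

15805.72 MB

Track A: 30 minutes 37 seconds = 1,837 s; 384,000 × 1,837 × 1 × 8 = 5,643,264,000 bytes.
Track B: 16,000 × 6 × 2 × 1 = 192,000 bytes.
Track C: 37,800 × 706 × 3 × 4 = 320,241,600 bytes.
Track D: 4 h 42 min 38 s = 16,958 s; 96,000 × 16,958 × 3 × 2 = 9,767,808,000 bytes.
Track E: 36,000 × 47 × 3 × 2 = 10,152,000 bytes.
Track F: 28,000 × 143 × 2 × 8 = 64,064,000 bytes.
Total = 15,805,721,600 bytes = 15805.72 MB.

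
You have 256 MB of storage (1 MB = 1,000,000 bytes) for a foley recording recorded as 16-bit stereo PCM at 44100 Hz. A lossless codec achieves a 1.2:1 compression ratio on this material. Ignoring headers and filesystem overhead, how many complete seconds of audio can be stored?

1,741 seconds

Uncompressed byte rate = 44,100 × 2 × 2 = 176,400 bytes/s.
After 1.2:1 compression, effective rate ≈ 147000 bytes/s.
Capacity = 256 × 1,000,000 = 256,000,000 bytes.
256,000,000 / effective rate ≈ 1741.5 s → 1,741 seconds.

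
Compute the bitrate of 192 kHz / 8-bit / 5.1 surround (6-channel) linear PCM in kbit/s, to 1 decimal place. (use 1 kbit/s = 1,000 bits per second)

9216.0 kbit/s

Bit rate = 192,000 × 8 × 6 = 9,216,000 bits/s.
= 9216.0 kbit/s.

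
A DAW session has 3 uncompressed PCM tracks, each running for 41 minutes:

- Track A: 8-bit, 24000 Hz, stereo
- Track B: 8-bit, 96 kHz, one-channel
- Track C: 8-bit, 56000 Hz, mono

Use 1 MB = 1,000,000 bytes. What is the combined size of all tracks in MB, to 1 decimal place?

492.0 MB

41 minutes = 2,460 s.
Track A: 24,000 × 2,460 × 1 × 2 = 118,080,000 bytes.
Track B: 96,000 × 2,460 × 1 × 1 = 236,160,000 bytes.
Track C: 56,000 × 2,460 × 1 × 1 = 137,760,000 bytes.
Total = 492,000,000 bytes = 492.0 MB.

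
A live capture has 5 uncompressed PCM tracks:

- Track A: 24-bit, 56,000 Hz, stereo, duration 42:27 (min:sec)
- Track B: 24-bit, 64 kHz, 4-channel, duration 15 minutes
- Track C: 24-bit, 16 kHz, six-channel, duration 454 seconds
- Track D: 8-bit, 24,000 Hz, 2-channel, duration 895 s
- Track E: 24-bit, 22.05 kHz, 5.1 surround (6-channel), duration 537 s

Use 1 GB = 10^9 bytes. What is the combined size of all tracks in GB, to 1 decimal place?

Track A: 42:27 (min:sec) = 2,547 s; 56,000 × 2,547 × 3 × 2 = 855,792,000 bytes.
Track B: 15 minutes = 900 s; 64,000 × 900 × 3 × 4 = 691,200,000 bytes.
Track C: 16,000 × 454 × 3 × 6 = 130,752,000 bytes.
Track D: 24,000 × 895 × 1 × 2 = 42,960,000 bytes.
Track E: 22,050 × 537 × 3 × 6 = 213,135,300 bytes.
Total = 1,933,839,300 bytes = 1.9 GB.

1.9 GB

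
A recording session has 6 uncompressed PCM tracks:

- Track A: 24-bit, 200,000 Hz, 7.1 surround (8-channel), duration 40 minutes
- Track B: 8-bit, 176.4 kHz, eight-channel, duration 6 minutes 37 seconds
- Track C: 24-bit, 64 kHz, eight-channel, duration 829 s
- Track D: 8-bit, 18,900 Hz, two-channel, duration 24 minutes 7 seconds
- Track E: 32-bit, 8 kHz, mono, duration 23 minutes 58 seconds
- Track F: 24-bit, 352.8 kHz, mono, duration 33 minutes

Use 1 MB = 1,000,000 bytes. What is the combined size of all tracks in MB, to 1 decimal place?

Track A: 40 minutes = 2,400 s; 200,000 × 2,400 × 3 × 8 = 11,520,000,000 bytes.
Track B: 6 minutes 37 seconds = 397 s; 176,400 × 397 × 1 × 8 = 560,246,400 bytes.
Track C: 64,000 × 829 × 3 × 8 = 1,273,344,000 bytes.
Track D: 24 minutes 7 seconds = 1,447 s; 18,900 × 1,447 × 1 × 2 = 54,696,600 bytes.
Track E: 23 minutes 58 seconds = 1,438 s; 8,000 × 1,438 × 4 × 1 = 46,016,000 bytes.
Track F: 33 minutes = 1,980 s; 352,800 × 1,980 × 3 × 1 = 2,095,632,000 bytes.
Total = 15,549,935,000 bytes = 15549.9 MB.

15549.9 MB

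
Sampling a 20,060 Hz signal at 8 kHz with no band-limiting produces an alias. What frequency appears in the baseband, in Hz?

Nyquist = 8,000/2 = 4,000 Hz; 20,060 Hz exceeds it.
Alias = |20,060 − 3×8,000| = |20,060 − 24,000| = 3,940 Hz.

3,940 Hz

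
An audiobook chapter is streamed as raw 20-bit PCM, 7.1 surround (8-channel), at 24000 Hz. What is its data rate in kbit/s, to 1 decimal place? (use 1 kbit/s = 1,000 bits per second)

3840.0 kbit/s

Bit rate = 24,000 × 20 × 8 = 3,840,000 bits/s.
= 3840.0 kbit/s.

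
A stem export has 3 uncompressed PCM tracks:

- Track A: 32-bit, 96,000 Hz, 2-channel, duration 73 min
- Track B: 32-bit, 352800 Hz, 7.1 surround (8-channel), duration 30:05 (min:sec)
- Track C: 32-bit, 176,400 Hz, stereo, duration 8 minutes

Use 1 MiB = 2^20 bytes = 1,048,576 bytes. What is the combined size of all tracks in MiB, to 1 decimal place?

Track A: 73 min = 4,380 s; 96,000 × 4,380 × 4 × 2 = 3,363,840,000 bytes.
Track B: 30:05 (min:sec) = 1,805 s; 352,800 × 1,805 × 4 × 8 = 20,377,728,000 bytes.
Track C: 8 minutes = 480 s; 176,400 × 480 × 4 × 2 = 677,376,000 bytes.
Total = 24,418,944,000 bytes = 23287.7 MiB.

23287.7 MiB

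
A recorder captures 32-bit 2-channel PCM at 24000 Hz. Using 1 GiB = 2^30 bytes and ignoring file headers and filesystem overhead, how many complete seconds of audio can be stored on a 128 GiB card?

Uncompressed byte rate = 24,000 × 4 × 2 = 192,000 bytes/s.
Capacity = 128 × 1,073,741,824 = 137,438,953,472 bytes.
137,438,953,472 / 192,000 ≈ 715827.88 s → 715,827 seconds.

715,827 seconds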